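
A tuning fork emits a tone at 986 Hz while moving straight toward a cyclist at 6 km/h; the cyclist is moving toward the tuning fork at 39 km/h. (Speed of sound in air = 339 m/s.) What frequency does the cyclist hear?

6 km/h = 1.667 m/s; 39 km/h = 10.83 m/s.
Both move, so f' = f · (v + v_o)/(v − v_s).
f' = 986 × (339 + 10.83)/(339 − 1.667) = 986 × 349.83/337.33 ≈ 1023 Hz.

1023 Hz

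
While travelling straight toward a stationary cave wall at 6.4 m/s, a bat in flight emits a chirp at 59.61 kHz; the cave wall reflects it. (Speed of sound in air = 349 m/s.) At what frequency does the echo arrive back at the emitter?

61.8 kHz

The cave wall receives the sound from a moving source: f₁ = f₀ · v/(v − v_e) = 59.61 × 349/342.6 ≈ 60.7 kHz.
On the return leg the bat in flight is a moving observer: f₂ = f₁ · (v + v_e)/v = 60.7 × 355.4/349 ≈ 61.8 kHz.
Equivalently f₂ = f₀ · (v + v_e)/(v − v_e).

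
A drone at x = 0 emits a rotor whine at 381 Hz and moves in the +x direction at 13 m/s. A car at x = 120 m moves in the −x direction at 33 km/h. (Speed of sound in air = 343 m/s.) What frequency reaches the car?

33 km/h = 9.167 m/s.
The observer lies on the +x side, so the source is heading toward the observer and the observer is heading toward the source.
General Doppler shift: f' = f · (v + v_o)/(v − v_s).
f' = 381 × (343 + 9.167)/(343 − 13) = 381 × 352.17/330 ≈ 407 Hz.

407 Hz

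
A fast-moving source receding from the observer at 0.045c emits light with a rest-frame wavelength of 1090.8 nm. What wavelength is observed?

Relativistic Doppler for wavelength: λ' = λ₀ · √((1 + β)/(1 − β)).
λ' = 1090.8 × √(1.0450/0.9550) = 1090.8 × 1.04606 ≈ 1141.0 nm.

1141.0 nm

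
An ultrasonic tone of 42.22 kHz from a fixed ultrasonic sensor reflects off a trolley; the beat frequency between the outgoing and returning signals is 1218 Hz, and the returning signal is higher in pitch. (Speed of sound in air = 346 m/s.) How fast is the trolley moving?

4.9 m/s

Double Doppler shift off a moving reflector: f₂ = f₀ · (v + u)/(v − u) (u > 0 toward emitter).
Returning signal is higher, so f₂ = f₀ + Δf = 42220 + 1218 = 43438 Hz.
Rearranging, u = v · (f₂ − f₀)/(f₂ + f₀) = 346 × 1218/85658 ≈ 4.9 m/s.
So the trolley is moving at 4.9 m/s toward the emitter.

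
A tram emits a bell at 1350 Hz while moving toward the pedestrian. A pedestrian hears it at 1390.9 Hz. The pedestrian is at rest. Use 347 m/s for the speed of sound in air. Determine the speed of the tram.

10.2 m/s

f' = f · v/(v − v_s) ⇒ v_s = v · |1 − f/f'|.
v_s = 347 × |1 − 1350/1390.9| = 347 × 0.02941 ≈ 10.2 m/s.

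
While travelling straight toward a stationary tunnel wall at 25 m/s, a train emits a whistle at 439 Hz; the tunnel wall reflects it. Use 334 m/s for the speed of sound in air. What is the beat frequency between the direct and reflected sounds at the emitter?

The tunnel wall receives the sound from a moving source: f₁ = f₀ · v/(v − v_e) = 439 × 334/309 ≈ 474.5 Hz.
On the return leg the train is a moving observer: f₂ = f₁ · (v + v_e)/v = 474.5 × 359/334 ≈ 510.0 Hz.
Equivalently f₂ = f₀ · (v + v_e)/(v − v_e).
Beat against the emitted tone: |f₂ − f₀| = 2v_e·f₀/(v − v_e) = 2 × 25 × 439/309 ≈ 71 Hz.

71 Hz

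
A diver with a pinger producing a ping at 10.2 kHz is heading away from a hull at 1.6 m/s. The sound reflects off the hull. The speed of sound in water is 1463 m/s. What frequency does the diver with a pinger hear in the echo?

10.18 kHz

The hull receives the sound from a moving source: f₁ = f₀ · v/(v + v_e) = 10.2 × 1463/1464.6 ≈ 10.19 kHz.
On the return leg the diver with a pinger is a moving observer: f₂ = f₁ · (v − v_e)/v = 10.19 × 1461.4/1463 ≈ 10.18 kHz.
Equivalently f₂ = f₀ · (v − v_e)/(v + v_e).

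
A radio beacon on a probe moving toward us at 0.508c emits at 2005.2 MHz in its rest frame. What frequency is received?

Relativistic Doppler for frequency: f' = f₀ · √((1 + β)/(1 − β)).
f' = 2005.2 × √(1.5080/0.4920) = 2005.2 × 1.75073 ≈ 3510.6 MHz.

3510.6 MHz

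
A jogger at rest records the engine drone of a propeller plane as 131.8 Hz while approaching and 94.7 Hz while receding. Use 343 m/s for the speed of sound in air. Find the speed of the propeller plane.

f₁/f₂ = (v + v_s)/(v − v_s), so v_s = v · (f₁ − f₂)/(f₁ + f₂).
v_s = 343 × (131.8 − 94.7)/(131.8 + 94.7) = 343 × 37.1/226.5 ≈ 56 m/s.

56 m/s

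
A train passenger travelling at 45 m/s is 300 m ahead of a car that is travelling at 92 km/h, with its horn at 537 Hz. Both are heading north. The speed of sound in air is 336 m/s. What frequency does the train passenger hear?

92 km/h = 25.56 m/s.
The train passenger is ahead, so the car is moving toward it while the train passenger is moving away from the car.
With source approaching and observer receding, f' = f · (v − v_o)/(v − v_s).
f' = 537 × (336 − 45)/(336 − 25.56) = 537 × 291/310.44 ≈ 503 Hz.

503 Hz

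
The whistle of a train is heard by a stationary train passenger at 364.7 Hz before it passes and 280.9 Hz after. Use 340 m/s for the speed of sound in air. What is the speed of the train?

44 m/s

f₁/f₂ = (v + v_s)/(v − v_s), so v_s = v · (f₁ − f₂)/(f₁ + f₂).
v_s = 340 × (364.7 − 280.9)/(364.7 + 280.9) = 340 × 83.8/645.6 ≈ 44 m/s.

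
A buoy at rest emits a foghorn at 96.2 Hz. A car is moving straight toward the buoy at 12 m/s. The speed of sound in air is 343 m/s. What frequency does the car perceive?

Only the observer moves, toward the source, so f' = f · (v + v_o)/v.
f' = 96.2 × (343 + 12)/343 = 96.2 × 355/343 ≈ 100 Hz.

100 Hz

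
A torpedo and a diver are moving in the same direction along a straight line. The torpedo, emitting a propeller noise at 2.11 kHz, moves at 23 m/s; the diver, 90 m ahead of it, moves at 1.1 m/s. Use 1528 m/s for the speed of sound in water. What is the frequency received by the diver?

2.14 kHz

The diver is ahead, so the torpedo is moving toward it while the diver is moving away from the torpedo.
General Doppler shift: f' = f · (v − v_o)/(v − v_s).
f' = 2.11 × (1528 − 1.1)/(1528 − 23) = 2.11 × 1526.9/1505 ≈ 2.14 kHz.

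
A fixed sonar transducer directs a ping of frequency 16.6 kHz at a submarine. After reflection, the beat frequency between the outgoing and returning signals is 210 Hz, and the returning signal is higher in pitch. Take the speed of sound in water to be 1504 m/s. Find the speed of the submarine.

Double Doppler shift off a moving reflector: f₂ = f₀ · (v + u)/(v − u) (u > 0 toward emitter).
Returning signal is higher, so f₂ = f₀ + Δf = 16600 + 210 = 16810 Hz.
Rearranging, u = v · (f₂ − f₀)/(f₂ + f₀) = 1504 × 210/33410 ≈ 9.5 m/s.
So the submarine is moving at 9.5 m/s toward the emitter.

9.5 m/s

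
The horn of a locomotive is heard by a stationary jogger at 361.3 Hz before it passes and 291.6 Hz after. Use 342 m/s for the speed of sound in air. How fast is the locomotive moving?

f₁/f₂ = (v + v_s)/(v − v_s), so v_s = v · (f₁ − f₂)/(f₁ + f₂).
v_s = 342 × (361.3 − 291.6)/(361.3 + 291.6) = 342 × 69.7/652.9 ≈ 37 m/s.

37 m/s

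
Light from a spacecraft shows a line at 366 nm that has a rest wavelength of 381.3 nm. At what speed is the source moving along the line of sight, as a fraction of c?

0.041c

λ'/λ₀ = 0.9599 < 1 (blueshift), so the source is approaching.
λ'/λ₀ = √((1 − β)/(1 + β)) for an approaching source ⇒ β = (1 − r²)/(1 + r²) with r = λ'/λ₀.
β = (1 − 0.9214)/(1 + 0.9214) ≈ 0.041.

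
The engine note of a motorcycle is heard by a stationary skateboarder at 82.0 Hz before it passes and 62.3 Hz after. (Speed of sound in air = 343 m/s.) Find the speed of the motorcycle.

f₁/f₂ = (v + v_s)/(v − v_s), so v_s = v · (f₁ − f₂)/(f₁ + f₂).
v_s = 343 × (82.0 − 62.3)/(82.0 + 62.3) = 343 × 19.7/144.3 ≈ 47 m/s.

47 m/s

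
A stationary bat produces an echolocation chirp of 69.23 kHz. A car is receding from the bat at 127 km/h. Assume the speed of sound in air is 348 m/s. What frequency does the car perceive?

62.2 kHz

127 km/h = 35.28 m/s.
Only the observer moves, away from the source, so f' = f · (v − v_o)/v.
f' = 69.23 × (348 − 35.28)/348 = 69.23 × 312.72/348 ≈ 62.2 kHz.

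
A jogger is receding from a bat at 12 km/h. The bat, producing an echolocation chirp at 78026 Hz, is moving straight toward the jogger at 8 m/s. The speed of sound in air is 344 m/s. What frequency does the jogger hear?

12 km/h = 3.333 m/s.
With source approaching and observer receding, f' = f · (v − v_o)/(v − v_s).
f' = 78026 × (344 − 3.333)/(344 − 8) = 78026 × 340.67/336 ≈ 79110 Hz.

79110 Hz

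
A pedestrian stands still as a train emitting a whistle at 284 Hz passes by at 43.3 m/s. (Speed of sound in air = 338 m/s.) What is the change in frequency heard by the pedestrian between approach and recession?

Approaching: f₁ = f · v/(v − v_s) = 284 × 338/294.7 ≈ 325.7 Hz.
Receding: f₂ = f · v/(v + v_s) = 284 × 338/381.3 ≈ 251.7 Hz.
Drop: f₁ − f₂ = 2f·v·v_s/(v² − v_s²) = 2 × 284 × 338 × 43.3/(338² − 43.3²) ≈ 74.0 Hz.

74.0 Hz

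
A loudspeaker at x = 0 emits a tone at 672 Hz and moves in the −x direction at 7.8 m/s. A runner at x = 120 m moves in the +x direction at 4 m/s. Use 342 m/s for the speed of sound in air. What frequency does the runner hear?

649 Hz

The observer lies on the +x side, so the source is heading away from the observer and the observer is heading away from the source.
General Doppler shift: f' = f · (v − v_o)/(v + v_s).
f' = 672 × (342 − 4)/(342 + 7.8) = 672 × 338/349.8 ≈ 649 Hz.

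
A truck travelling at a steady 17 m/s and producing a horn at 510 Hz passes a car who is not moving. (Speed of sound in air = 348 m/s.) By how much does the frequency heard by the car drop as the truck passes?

49.9 Hz

Approaching: f₁ = f · v/(v − v_s) = 510 × 348/331 ≈ 536.2 Hz.
Receding: f₂ = f · v/(v + v_s) = 510 × 348/365 ≈ 486.2 Hz.
Drop: f₁ − f₂ = 2f·v·v_s/(v² − v_s²) = 2 × 510 × 348 × 17/(348² − 17²) ≈ 49.9 Hz.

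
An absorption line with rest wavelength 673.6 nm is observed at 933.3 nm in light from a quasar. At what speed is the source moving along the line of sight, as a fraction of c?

0.315c

λ'/λ₀ = 1.3855 > 1 (redshift), so the source is receding.
λ'/λ₀ = √((1 + β)/(1 − β)) for a receding source ⇒ β = (r² − 1)/(r² + 1) with r = λ'/λ₀.
β = (1.9197 − 1)/(1.9197 + 1) ≈ 0.315.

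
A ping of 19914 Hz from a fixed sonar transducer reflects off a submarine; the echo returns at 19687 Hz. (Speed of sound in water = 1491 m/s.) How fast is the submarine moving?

8.5 m/s

Double Doppler shift off a moving reflector: f₂ = f₀ · (v + u)/(v − u) (u > 0 toward emitter).
Rearranging, u = v · (f₂ − f₀)/(f₂ + f₀) = 1491 × -227/39601 ≈ -8.5 m/s.
So the submarine is moving at 8.5 m/s away from the emitter.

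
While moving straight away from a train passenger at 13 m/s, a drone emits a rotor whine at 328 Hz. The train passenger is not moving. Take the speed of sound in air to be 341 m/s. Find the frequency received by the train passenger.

316 Hz

Moving source, stationary observer: f' = f · v/(v + v_s) since the source is receding.
f' = 328 × 341/(341 + 13) = 328 × 341/354 ≈ 316 Hz.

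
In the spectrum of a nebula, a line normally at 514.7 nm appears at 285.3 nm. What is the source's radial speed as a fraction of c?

λ'/λ₀ = 0.5543 < 1 (blueshift), so the source is approaching.
λ'/λ₀ = √((1 − β)/(1 + β)) for an approaching source ⇒ β = (1 − r²)/(1 + r²) with r = λ'/λ₀.
β = (1 − 0.3073)/(1 + 0.3073) ≈ 0.530.

0.530c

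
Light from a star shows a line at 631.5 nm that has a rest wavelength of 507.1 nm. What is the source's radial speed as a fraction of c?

λ'/λ₀ = 1.2453 > 1 (redshift), so the source is receding.
λ'/λ₀ = √((1 + β)/(1 − β)) for a receding source ⇒ β = (r² − 1)/(r² + 1) with r = λ'/λ₀.
β = (1.5508 − 1)/(1.5508 + 1) ≈ 0.216.

0.216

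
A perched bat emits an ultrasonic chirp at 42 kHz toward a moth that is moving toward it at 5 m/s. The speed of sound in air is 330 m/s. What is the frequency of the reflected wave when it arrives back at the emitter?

43.3 kHz

The moth first receives the wave as a moving observer: f₁ = f₀ · (v + u)/v = 42 × (330 + 5)/330 ≈ 42.6 kHz.
On reflection it acts as a source moving toward the stationary detector: f₂ = f₁ · v/(v − u) = 42.6 × 330/325 ≈ 43.3 kHz.
Equivalently f₂ = f₀ · (v + u)/(v − u).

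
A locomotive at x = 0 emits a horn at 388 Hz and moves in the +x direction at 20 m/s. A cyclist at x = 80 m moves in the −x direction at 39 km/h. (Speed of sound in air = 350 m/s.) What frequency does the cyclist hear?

39 km/h = 10.83 m/s.
The observer lies on the +x side, so the source is heading toward the observer and the observer is heading toward the source.
Both move, so f' = f · (v + v_o)/(v − v_s).
f' = 388 × (350 + 10.83)/(350 − 20) = 388 × 360.83/330 ≈ 424 Hz.

424 Hz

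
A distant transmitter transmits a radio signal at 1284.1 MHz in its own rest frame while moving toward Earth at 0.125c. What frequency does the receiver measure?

Relativistic Doppler for frequency: f' = f₀ · √((1 + β)/(1 − β)).
f' = 1284.1 × √(1.1250/0.8750) = 1284.1 × 1.13389 ≈ 1456.0 MHz.

1456.0 MHz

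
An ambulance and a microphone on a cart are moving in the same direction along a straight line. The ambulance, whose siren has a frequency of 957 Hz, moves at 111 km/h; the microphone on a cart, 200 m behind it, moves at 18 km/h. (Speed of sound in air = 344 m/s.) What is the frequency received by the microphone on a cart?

891 Hz

111 km/h = 30.83 m/s; 18 km/h = 5 m/s.
The microphone on a cart is behind, so the ambulance is moving away from it while the microphone on a cart is moving toward the ambulance.
With source receding and observer approaching, f' = f · (v + v_o)/(v + v_s).
f' = 957 × (344 + 5)/(344 + 30.83) = 957 × 349/374.83 ≈ 891 Hz.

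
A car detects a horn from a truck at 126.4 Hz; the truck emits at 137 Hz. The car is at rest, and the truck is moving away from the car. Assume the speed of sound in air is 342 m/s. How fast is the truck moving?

f' = f · v/(v + v_s) ⇒ v_s = v · |1 − f/f'|.
v_s = 342 × |1 − 137/126.4| = 342 × 0.08386 ≈ 29 m/s.

29 m/s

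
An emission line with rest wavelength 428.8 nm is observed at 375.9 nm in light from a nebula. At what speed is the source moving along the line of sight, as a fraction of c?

λ'/λ₀ = 0.8766 < 1 (blueshift), so the source is approaching.
λ'/λ₀ = √((1 − β)/(1 + β)) for an approaching source ⇒ β = (1 − r²)/(1 + r²) with r = λ'/λ₀.
β = (1 − 0.7685)/(1 + 0.7685) ≈ 0.131.

0.131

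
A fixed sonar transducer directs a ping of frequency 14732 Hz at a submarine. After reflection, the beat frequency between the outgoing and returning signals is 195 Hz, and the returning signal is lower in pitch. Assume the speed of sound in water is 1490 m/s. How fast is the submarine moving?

9.9 m/s

Double Doppler shift off a moving reflector: f₂ = f₀ · (v + u)/(v − u) (u > 0 toward emitter).
Returning signal is lower, so f₂ = f₀ − Δf = 14732 − 195 = 14537 Hz.
Rearranging, u = v · (f₂ − f₀)/(f₂ + f₀) = 1490 × -195/29269 ≈ -9.9 m/s.
So the submarine is moving at 9.9 m/s away from the emitter.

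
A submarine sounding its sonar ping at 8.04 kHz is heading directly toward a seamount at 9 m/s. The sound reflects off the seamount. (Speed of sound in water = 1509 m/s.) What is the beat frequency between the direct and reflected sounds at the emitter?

96 Hz

The seamount receives the sound from a moving source: f₁ = f₀ · v/(v − v_e) = 8.04 × 1509/1500 ≈ 8.0882 kHz.
On the return leg the submarine is a moving observer: f₂ = f₁ · (v + v_e)/v = 8.0882 × 1518/1509 ≈ 8.1365 kHz.
Equivalently f₂ = f₀ · (v + v_e)/(v − v_e).
Beat against the emitted tone (with f₀ = 8040 Hz): |f₂ − f₀| = 2v_e·f₀/(v − v_e) = 2 × 9 × 8040/1500 ≈ 96 Hz.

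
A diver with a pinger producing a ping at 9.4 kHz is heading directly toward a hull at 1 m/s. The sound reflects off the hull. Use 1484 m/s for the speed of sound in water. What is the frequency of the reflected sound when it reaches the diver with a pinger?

The hull receives the sound from a moving source: f₁ = f₀ · v/(v − v_e) = 9.4 × 1484/1483 ≈ 9.41 kHz.
On the return leg the diver with a pinger is a moving observer: f₂ = f₁ · (v + v_e)/v = 9.41 × 1485/1484 ≈ 9.41 kHz.

9.41 kHz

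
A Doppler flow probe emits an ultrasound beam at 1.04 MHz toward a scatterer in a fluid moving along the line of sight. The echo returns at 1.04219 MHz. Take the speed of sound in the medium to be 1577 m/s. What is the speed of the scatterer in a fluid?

Double Doppler shift off a moving reflector: f₂ = f₀ · (v + u)/(v − u) (u > 0 toward emitter).
Rearranging, u = v · (f₂ − f₀)/(f₂ + f₀) = 1577 × 0.00219/2.08219 ≈ 1.66 m/s.
So the scatterer in a fluid is moving at 1.66 m/s toward the emitter.

1.66 m/s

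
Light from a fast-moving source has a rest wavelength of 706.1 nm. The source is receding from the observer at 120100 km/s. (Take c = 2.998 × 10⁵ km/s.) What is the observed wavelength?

β = v/c = 120100/299800 = 0.4006.
Relativistic Doppler for wavelength: λ' = λ₀ · √((1 + β)/(1 − β)).
λ' = 706.1 × √(1.4006/0.5994) = 706.1 × 1.52862 ≈ 1079.4 nm.

1079.4 nm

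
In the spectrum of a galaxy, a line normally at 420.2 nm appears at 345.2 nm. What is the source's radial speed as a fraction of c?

0.194c

λ'/λ₀ = 0.8215 < 1 (blueshift), so the source is approaching.
λ'/λ₀ = √((1 − β)/(1 + β)) for an approaching source ⇒ β = (1 − r²)/(1 + r²) with r = λ'/λ₀.
β = (1 − 0.6749)/(1 + 0.6749) ≈ 0.194.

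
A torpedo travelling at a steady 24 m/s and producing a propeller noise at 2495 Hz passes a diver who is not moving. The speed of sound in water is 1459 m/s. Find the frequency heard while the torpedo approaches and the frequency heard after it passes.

Approaching: f₁ = f · v/(v − v_s) = 2495 × 1459/1435 ≈ 2537 Hz.
Receding: f₂ = f · v/(v + v_s) = 2495 × 1459/1483 ≈ 2455 Hz.

2537 Hz approaching; 2455 Hz receding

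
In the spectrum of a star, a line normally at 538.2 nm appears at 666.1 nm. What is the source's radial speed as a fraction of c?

0.210

λ'/λ₀ = 1.2376 > 1 (redshift), so the source is receding.
λ'/λ₀ = √((1 + β)/(1 − β)) for a receding source ⇒ β = (r² − 1)/(r² + 1) with r = λ'/λ₀.
β = (1.5318 − 1)/(1.5318 + 1) ≈ 0.210.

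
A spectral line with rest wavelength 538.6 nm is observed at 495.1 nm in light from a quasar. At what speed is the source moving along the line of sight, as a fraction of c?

0.084

λ'/λ₀ = 0.9192 < 1 (blueshift), so the source is approaching.
λ'/λ₀ = √((1 − β)/(1 + β)) for an approaching source ⇒ β = (1 − r²)/(1 + r²) with r = λ'/λ₀.
β = (1 − 0.8450)/(1 + 0.8450) ≈ 0.084.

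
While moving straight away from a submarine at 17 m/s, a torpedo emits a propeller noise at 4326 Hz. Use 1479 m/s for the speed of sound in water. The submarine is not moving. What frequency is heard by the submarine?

4277 Hz

Moving source, stationary observer: f' = f · v/(v + v_s) since the source is receding.
f' = 4326 × 1479/(1479 + 17) = 4326 × 1479/1496 ≈ 4277 Hz.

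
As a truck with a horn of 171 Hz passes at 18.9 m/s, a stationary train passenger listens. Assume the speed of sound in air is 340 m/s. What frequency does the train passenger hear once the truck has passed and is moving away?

162 Hz

Receding: f₂ = f · v/(v + v_s) = 171 × 340/358.9 ≈ 162 Hz.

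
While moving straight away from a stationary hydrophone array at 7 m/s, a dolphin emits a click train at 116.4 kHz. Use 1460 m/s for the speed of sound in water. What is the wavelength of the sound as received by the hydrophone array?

1.3 cm

With the source moving away from a stationary observer, f' = f · v/(v + v_s).
f' = 116.4 × 1460/(1460 + 7) ≈ 115.8 kHz.
λ' = v/f' = 1460/115845 ≈ 1.3 cm.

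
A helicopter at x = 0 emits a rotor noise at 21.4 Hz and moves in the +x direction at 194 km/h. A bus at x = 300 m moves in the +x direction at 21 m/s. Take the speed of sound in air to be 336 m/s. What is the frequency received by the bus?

194 km/h = 53.89 m/s.
The observer lies on the +x side, so the source is heading toward the observer and the observer is heading away from the source.
Both move, so f' = f · (v − v_o)/(v − v_s).
f' = 21.4 × (336 − 21)/(336 − 53.89) = 21.4 × 315/282.11 ≈ 23.9 Hz.

23.9 Hz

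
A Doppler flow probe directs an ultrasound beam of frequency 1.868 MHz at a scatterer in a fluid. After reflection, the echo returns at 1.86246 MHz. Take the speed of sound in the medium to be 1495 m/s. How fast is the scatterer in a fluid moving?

Double Doppler shift off a moving reflector: f₂ = f₀ · (v + u)/(v − u) (u > 0 toward emitter).
Rearranging, u = v · (f₂ − f₀)/(f₂ + f₀) = 1495 × -0.00554/3.73046 ≈ -2.22 m/s.
So the scatterer in a fluid is moving at 2.22 m/s away from the emitter.

2.22 m/s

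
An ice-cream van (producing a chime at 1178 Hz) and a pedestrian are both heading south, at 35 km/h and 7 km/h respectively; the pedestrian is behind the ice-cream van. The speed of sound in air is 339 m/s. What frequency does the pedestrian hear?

1152 Hz

35 km/h = 9.722 m/s; 7 km/h = 1.944 m/s.
The pedestrian is behind, so the ice-cream van is moving away from it while the pedestrian is moving toward the ice-cream van.
Both move, so f' = f · (v + v_o)/(v + v_s).
f' = 1178 × (339 + 1.944)/(339 + 9.722) = 1178 × 340.94/348.72 ≈ 1152 Hz.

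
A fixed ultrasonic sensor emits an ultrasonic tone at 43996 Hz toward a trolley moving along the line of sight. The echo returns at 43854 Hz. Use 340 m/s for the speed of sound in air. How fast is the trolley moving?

0.55 m/s

Double Doppler shift off a moving reflector: f₂ = f₀ · (v + u)/(v − u) (u > 0 toward emitter).
Rearranging, u = v · (f₂ − f₀)/(f₂ + f₀) = 340 × -142/87850 ≈ -0.55 m/s.
So the trolley is moving at 0.55 m/s away from the emitter.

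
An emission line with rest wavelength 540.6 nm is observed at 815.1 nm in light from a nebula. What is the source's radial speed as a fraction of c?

λ'/λ₀ = 1.5078 > 1 (redshift), so the source is receding.
λ'/λ₀ = √((1 + β)/(1 − β)) for a receding source ⇒ β = (r² − 1)/(r² + 1) with r = λ'/λ₀.
β = (2.2734 − 1)/(2.2734 + 1) ≈ 0.389.

0.389c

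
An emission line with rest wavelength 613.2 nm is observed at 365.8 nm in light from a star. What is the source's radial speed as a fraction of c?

0.475

λ'/λ₀ = 0.5965 < 1 (blueshift), so the source is approaching.
λ'/λ₀ = √((1 − β)/(1 + β)) for an approaching source ⇒ β = (1 − r²)/(1 + r²) with r = λ'/λ₀.
β = (1 − 0.3559)/(1 + 0.3559) ≈ 0.475.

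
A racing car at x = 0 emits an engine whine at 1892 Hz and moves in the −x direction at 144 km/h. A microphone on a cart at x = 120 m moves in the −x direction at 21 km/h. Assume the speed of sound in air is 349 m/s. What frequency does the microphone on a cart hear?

1726 Hz

144 km/h = 40 m/s; 21 km/h = 5.833 m/s.
The observer lies on the +x side, so the source is heading away from the observer and the observer is heading toward the source.
Both move, so f' = f · (v + v_o)/(v + v_s).
f' = 1892 × (349 + 5.833)/(349 + 40) = 1892 × 354.83/389 ≈ 1726 Hz.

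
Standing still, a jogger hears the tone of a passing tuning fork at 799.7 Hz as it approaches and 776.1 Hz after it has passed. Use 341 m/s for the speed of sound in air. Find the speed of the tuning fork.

5.1 m/s

f₁/f₂ = (v + v_s)/(v − v_s), so v_s = v · (f₁ − f₂)/(f₁ + f₂).
v_s = 341 × (799.7 − 776.1)/(799.7 + 776.1) = 341 × 23.6/1575.8 ≈ 5.1 m/s.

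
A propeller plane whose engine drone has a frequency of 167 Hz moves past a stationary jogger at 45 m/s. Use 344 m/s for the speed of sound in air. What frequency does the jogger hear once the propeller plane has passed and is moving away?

148 Hz

Receding: f₂ = f · v/(v + v_s) = 167 × 344/389 ≈ 148 Hz.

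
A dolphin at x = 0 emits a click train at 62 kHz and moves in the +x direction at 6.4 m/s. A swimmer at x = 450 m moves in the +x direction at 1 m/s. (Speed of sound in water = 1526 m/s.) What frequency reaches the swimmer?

62.2 kHz

The observer lies on the +x side, so the source is heading toward the observer and the observer is heading away from the source.
General Doppler shift: f' = f · (v − v_o)/(v − v_s).
f' = 62 × (1526 − 1)/(1526 − 6.4) = 62 × 1525/1519.6 ≈ 62.2 kHz.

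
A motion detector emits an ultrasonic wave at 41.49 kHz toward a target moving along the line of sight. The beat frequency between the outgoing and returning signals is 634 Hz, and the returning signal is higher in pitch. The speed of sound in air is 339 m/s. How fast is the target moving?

2.57 m/s

Double Doppler shift off a moving reflector: f₂ = f₀ · (v + u)/(v − u) (u > 0 toward emitter).
Returning signal is higher, so f₂ = f₀ + Δf = 41490 + 634 = 42124 Hz.
Rearranging, u = v · (f₂ − f₀)/(f₂ + f₀) = 339 × 634/83614 ≈ 2.57 m/s.
So the target is moving at 2.57 m/s toward the emitter.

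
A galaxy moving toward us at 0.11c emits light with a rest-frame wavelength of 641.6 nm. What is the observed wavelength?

574.5 nm

Relativistic Doppler for wavelength: λ' = λ₀ · √((1 − β)/(1 + β)).
λ' = 641.6 × √(0.8900/1.1100) = 641.6 × 0.89543 ≈ 574.5 nm.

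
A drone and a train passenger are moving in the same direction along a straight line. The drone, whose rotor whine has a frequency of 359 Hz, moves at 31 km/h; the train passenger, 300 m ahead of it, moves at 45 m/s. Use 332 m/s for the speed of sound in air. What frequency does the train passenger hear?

319 Hz

31 km/h = 8.611 m/s.
The train passenger is ahead, so the drone is moving toward it while the train passenger is moving away from the drone.
General Doppler shift: f' = f · (v − v_o)/(v − v_s).
f' = 359 × (332 − 45)/(332 − 8.611) = 359 × 287/323.39 ≈ 319 Hz.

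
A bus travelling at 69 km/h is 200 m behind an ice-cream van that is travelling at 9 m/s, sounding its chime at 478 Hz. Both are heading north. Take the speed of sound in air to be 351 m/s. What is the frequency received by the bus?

69 km/h = 19.17 m/s.
The bus is behind, so the ice-cream van is moving away from it while the bus is moving toward the ice-cream van.
General Doppler shift: f' = f · (v + v_o)/(v + v_s).
f' = 478 × (351 + 19.17)/(351 + 9) = 478 × 370.17/360 ≈ 491 Hz.

491 Hz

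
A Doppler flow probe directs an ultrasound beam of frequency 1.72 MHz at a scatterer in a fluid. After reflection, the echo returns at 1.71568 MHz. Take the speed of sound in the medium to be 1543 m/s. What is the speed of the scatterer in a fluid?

Double Doppler shift off a moving reflector: f₂ = f₀ · (v + u)/(v − u) (u > 0 toward emitter).
Rearranging, u = v · (f₂ − f₀)/(f₂ + f₀) = 1543 × -0.00432/3.43568 ≈ -1.94 m/s.
So the scatterer in a fluid is moving at 1.94 m/s away from the emitter.

1.94 m/s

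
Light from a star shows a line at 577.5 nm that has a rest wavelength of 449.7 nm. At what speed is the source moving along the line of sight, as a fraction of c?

λ'/λ₀ = 1.2842 > 1 (redshift), so the source is receding.
λ'/λ₀ = √((1 + β)/(1 − β)) for a receding source ⇒ β = (r² − 1)/(r² + 1) with r = λ'/λ₀.
β = (1.6491 − 1)/(1.6491 + 1) ≈ 0.245.

0.245c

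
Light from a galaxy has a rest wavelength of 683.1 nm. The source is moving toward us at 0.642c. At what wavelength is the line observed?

Relativistic Doppler for wavelength: λ' = λ₀ · √((1 − β)/(1 + β)).
λ' = 683.1 × √(0.3580/1.6420) = 683.1 × 0.46693 ≈ 319.0 nm.

319.0 nm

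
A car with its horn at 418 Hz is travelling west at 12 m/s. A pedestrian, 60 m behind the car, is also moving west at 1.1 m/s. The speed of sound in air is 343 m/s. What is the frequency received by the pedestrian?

405 Hz

The pedestrian is behind, so the car is moving away from it while the pedestrian is moving toward the car.
With source receding and observer approaching, f' = f · (v + v_o)/(v + v_s).
f' = 418 × (343 + 1.1)/(343 + 12) = 418 × 344.1/355 ≈ 405 Hz.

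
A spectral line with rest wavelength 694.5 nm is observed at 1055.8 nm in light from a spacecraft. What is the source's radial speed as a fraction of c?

0.396c

λ'/λ₀ = 1.5202 > 1 (redshift), so the source is receding.
λ'/λ₀ = √((1 + β)/(1 − β)) for a receding source ⇒ β = (r² − 1)/(r² + 1) with r = λ'/λ₀.
β = (2.3111 − 1)/(2.3111 + 1) ≈ 0.396.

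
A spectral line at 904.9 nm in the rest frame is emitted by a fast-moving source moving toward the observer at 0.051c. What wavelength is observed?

859.9 nm

Relativistic Doppler for wavelength: λ' = λ₀ · √((1 − β)/(1 + β)).
λ' = 904.9 × √(0.9490/1.0510) = 904.9 × 0.95024 ≈ 859.9 nm.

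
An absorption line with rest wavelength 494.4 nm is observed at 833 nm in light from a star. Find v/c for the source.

λ'/λ₀ = 1.6849 > 1 (redshift), so the source is receding.
λ'/λ₀ = √((1 + β)/(1 − β)) for a receding source ⇒ β = (r² − 1)/(r² + 1) with r = λ'/λ₀.
β = (2.8388 − 1)/(2.8388 + 1) ≈ 0.479.

0.479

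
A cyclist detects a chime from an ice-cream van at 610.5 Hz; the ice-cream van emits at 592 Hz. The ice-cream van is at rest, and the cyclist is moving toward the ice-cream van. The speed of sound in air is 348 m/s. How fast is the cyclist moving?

f' = f · (v + v_o)/v ⇒ v_o = v · |f'/f − 1|.
v_o = 348 × |610.5/592 − 1| = 348 × 0.03125 ≈ 10.9 m/s.

10.9 m/s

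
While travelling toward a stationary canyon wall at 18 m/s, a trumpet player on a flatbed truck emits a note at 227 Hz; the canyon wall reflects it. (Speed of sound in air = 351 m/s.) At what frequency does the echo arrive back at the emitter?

252 Hz

The canyon wall receives the sound from a moving source: f₁ = f₀ · v/(v − v_e) = 227 × 351/333 ≈ 239 Hz.
On the return leg the trumpet player on a flatbed truck is a moving observer: f₂ = f₁ · (v + v_e)/v = 239 × 369/351 ≈ 252 Hz.
Equivalently f₂ = f₀ · (v + v_e)/(v − v_e).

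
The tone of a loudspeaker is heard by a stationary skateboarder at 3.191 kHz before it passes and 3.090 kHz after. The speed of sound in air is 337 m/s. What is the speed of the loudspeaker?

f₁/f₂ = (v + v_s)/(v − v_s), so v_s = v · (f₁ − f₂)/(f₁ + f₂).
v_s = 337 × (3.191 − 3.090)/(3.191 + 3.090) = 337 × 0.101/6.281 ≈ 5.4 m/s.

5.4 m/s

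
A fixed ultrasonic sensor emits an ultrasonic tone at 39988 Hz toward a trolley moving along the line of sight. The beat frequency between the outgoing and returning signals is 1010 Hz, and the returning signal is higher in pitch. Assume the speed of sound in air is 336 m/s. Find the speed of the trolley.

Double Doppler shift off a moving reflector: f₂ = f₀ · (v + u)/(v − u) (u > 0 toward emitter).
Returning signal is higher, so f₂ = f₀ + Δf = 39988 + 1010 = 40998 Hz.
Rearranging, u = v · (f₂ − f₀)/(f₂ + f₀) = 336 × 1010/80986 ≈ 4.2 m/s.
So the trolley is moving at 4.2 m/s toward the emitter.

4.2 m/s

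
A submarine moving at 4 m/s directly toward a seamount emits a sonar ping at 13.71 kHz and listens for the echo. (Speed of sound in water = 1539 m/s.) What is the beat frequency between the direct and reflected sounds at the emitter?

71 Hz

The seamount receives the sound from a moving source: f₁ = f₀ · v/(v − v_e) = 13.71 × 1539/1535 ≈ 13.7457 kHz.
On the return leg the submarine is a moving observer: f₂ = f₁ · (v + v_e)/v = 13.7457 × 1543/1539 ≈ 13.7815 kHz.
Beat against the emitted tone (with f₀ = 13710 Hz): |f₂ − f₀| = 2v_e·f₀/(v − v_e) = 2 × 4 × 13710/1535 ≈ 71 Hz.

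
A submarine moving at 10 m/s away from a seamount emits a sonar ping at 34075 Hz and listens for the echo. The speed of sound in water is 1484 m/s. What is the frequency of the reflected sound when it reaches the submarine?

The seamount receives the sound from a moving source: f₁ = f₀ · v/(v + v_e) = 34075 × 1484/1494 ≈ 33847 Hz.
On the return leg the submarine is a moving observer: f₂ = f₁ · (v − v_e)/v = 33847 × 1474/1484 ≈ 33619 Hz.
Equivalently f₂ = f₀ · (v − v_e)/(v + v_e).

33619 Hz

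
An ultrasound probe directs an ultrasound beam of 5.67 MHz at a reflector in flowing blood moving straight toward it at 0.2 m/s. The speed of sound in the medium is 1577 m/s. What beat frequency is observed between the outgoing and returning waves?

The reflector in flowing blood first receives the wave as a moving observer: f₁ = f₀ · (v + u)/v = 5.67 × (1577 + 0.2)/1577 ≈ 5.670719 MHz.
On reflection it acts as a source moving toward the stationary detector: f₂ = f₁ · v/(v − u) = 5.670719 × 1577/1576.8 ≈ 5.671438 MHz.
Beat frequency (with f₀ = 5670000 Hz): |f₂ − f₀| = 2u·f₀/(v − u) = 2 × 0.2 × 5670000/1576.8 ≈ 1438 Hz.

1438 Hz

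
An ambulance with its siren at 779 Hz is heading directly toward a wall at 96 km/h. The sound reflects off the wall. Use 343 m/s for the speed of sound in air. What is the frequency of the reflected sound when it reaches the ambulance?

96 km/h = 26.67 m/s.
The wall receives the sound from a moving source: f₁ = f₀ · v/(v − v_e) = 779 × 343/316.33 ≈ 845 Hz.
On the return leg the ambulance is a moving observer: f₂ = f₁ · (v + v_e)/v = 845 × 369.67/343 ≈ 910 Hz.
Equivalently f₂ = f₀ · (v + v_e)/(v − v_e).

910 Hz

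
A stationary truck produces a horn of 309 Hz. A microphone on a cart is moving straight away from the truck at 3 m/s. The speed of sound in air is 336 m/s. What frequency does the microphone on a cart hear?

306 Hz

Moving observer, stationary source: f' = f · (v − v_o)/v.
f' = 309 × (336 − 3)/336 = 309 × 333/336 ≈ 306 Hz.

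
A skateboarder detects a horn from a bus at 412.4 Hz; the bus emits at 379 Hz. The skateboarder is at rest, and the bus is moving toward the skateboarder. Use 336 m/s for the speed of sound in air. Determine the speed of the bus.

27 m/s

f' = f · v/(v − v_s) ⇒ v_s = v · |1 − f/f'|.
v_s = 336 × |1 − 379/412.4| = 336 × 0.08099 ≈ 27 m/s.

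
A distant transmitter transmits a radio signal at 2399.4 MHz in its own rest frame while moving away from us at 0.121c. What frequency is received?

Relativistic Doppler for frequency: f' = f₀ · √((1 − β)/(1 + β)).
f' = 2399.4 × √(0.8790/1.1210) = 2399.4 × 0.88551 ≈ 2124.7 MHz.

2124.7 MHz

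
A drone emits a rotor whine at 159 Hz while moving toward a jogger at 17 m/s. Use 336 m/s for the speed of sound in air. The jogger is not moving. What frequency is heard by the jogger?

Moving source, stationary observer: f' = f · v/(v − v_s) since the source is approaching.
f' = 159 × 336/(336 − 17) = 159 × 336/319 ≈ 167 Hz.

167 Hz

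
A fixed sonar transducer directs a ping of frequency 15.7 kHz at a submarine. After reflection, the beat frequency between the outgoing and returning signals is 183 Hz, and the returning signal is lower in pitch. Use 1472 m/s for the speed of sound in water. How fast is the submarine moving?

Double Doppler shift off a moving reflector: f₂ = f₀ · (v + u)/(v − u) (u > 0 toward emitter).
Returning signal is lower, so f₂ = f₀ − Δf = 15700 − 183 = 15517 Hz.
Rearranging, u = v · (f₂ − f₀)/(f₂ + f₀) = 1472 × -183/31217 ≈ -8.6 m/s.
So the submarine is moving at 8.6 m/s away from the emitter.

8.6 m/s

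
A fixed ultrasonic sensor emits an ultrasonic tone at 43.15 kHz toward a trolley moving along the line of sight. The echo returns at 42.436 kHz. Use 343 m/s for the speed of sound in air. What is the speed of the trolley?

2.86 m/s

Double Doppler shift off a moving reflector: f₂ = f₀ · (v + u)/(v − u) (u > 0 toward emitter).
Rearranging, u = v · (f₂ − f₀)/(f₂ + f₀) = 343 × -0.714/85.586 ≈ -2.86 m/s.
So the trolley is moving at 2.86 m/s away from the emitter.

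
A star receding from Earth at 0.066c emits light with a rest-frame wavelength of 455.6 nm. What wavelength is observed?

486.7 nm

Relativistic Doppler for wavelength: λ' = λ₀ · √((1 + β)/(1 − β)).
λ' = 455.6 × √(1.0660/0.9340) = 455.6 × 1.06833 ≈ 486.7 nm.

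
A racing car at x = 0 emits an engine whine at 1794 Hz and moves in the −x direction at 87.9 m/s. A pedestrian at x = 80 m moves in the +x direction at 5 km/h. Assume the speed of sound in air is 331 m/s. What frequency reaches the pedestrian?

5 km/h = 1.389 m/s.
The observer lies on the +x side, so the source is heading away from the observer and the observer is heading away from the source.
Both move, so f' = f · (v − v_o)/(v + v_s).
f' = 1794 × (331 − 1.389)/(331 + 87.9) = 1794 × 329.61/418.9 ≈ 1412 Hz.

1412 Hz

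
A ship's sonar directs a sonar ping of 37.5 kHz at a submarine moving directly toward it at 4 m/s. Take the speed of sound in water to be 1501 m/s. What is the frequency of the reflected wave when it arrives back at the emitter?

At the submarine (a moving observer), f₁ = f₀ · (v + u)/v = 37.5 × 1505/1501 ≈ 37.6 kHz.
On reflection it acts as a source moving toward the stationary detector: f₂ = f₁ · v/(v − u) = 37.6 × 1501/1497 ≈ 37.7 kHz.

37.7 kHz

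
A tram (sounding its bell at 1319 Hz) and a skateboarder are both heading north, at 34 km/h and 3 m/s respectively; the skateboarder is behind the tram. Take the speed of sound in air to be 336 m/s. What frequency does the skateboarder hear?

34 km/h = 9.444 m/s.
The skateboarder is behind, so the tram is moving away from it while the skateboarder is moving toward the tram.
General Doppler shift: f' = f · (v + v_o)/(v + v_s).
f' = 1319 × (336 + 3)/(336 + 9.444) = 1319 × 339/345.44 ≈ 1294 Hz.

1294 Hz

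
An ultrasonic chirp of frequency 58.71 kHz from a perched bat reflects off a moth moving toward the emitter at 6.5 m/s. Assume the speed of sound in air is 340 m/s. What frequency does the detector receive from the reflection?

61.0 kHz

The moth first receives the wave as a moving observer: f₁ = f₀ · (v + u)/v = 58.71 × (340 + 6.5)/340 ≈ 59.8 kHz.
The reflection then acts as a moving source: f₂ = f₁ · v/(v − u) ≈ 61.0 kHz.
Equivalently f₂ = f₀ · (v + u)/(v − u).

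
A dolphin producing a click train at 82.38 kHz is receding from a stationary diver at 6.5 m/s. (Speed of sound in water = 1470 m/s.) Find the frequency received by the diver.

Only the source moves, away from the listener, so f' = f · v/(v + v_s).
f' = 82.38 × 1470/(1470 + 6.5) = 82.38 × 1470/1476 ≈ 82.0 kHz.

82.0 kHz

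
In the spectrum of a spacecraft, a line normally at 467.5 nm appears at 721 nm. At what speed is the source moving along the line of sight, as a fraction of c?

λ'/λ₀ = 1.5422 > 1 (redshift), so the source is receding.
λ'/λ₀ = √((1 + β)/(1 − β)) for a receding source ⇒ β = (r² − 1)/(r² + 1) with r = λ'/λ₀.
β = (2.3785 − 1)/(2.3785 + 1) ≈ 0.408.

0.408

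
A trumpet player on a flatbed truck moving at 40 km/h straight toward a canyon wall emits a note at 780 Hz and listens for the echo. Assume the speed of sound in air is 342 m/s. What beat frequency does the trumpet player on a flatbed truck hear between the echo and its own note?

40 km/h = 11.11 m/s.
The canyon wall receives the sound from a moving source: f₁ = f₀ · v/(v − v_e) = 780 × 342/330.89 ≈ 806.2 Hz.
On the return leg the trumpet player on a flatbed truck is a moving observer: f₂ = f₁ · (v + v_e)/v = 806.2 × 353.11/342 ≈ 832.4 Hz.
Beat against the emitted tone: |f₂ − f₀| = 2v_e·f₀/(v − v_e) = 2 × 11.11 × 780/330.89 ≈ 52.4 Hz.

52.4 Hz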